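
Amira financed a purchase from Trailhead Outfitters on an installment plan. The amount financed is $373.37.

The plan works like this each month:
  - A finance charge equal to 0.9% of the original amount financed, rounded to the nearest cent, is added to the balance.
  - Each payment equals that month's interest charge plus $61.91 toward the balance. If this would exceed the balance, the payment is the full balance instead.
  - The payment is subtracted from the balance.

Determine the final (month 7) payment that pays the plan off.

# | Opening | Interest | Payment | End bal
1 | $373.37 | $3.36 | $65.27 | $311.46
2 | $311.46 | $3.36 | $65.27 | $249.55
3 | $249.55 | $3.36 | $65.27 | $187.64
4 | $187.64 | $3.36 | $65.27 | $125.73
5 | $125.73 | $3.36 | $65.27 | $63.82
6 | $63.82 | $3.36 | $65.27 | $1.91
7 | $1.91 | $3.36 | $5.27 | $0.00

$5.27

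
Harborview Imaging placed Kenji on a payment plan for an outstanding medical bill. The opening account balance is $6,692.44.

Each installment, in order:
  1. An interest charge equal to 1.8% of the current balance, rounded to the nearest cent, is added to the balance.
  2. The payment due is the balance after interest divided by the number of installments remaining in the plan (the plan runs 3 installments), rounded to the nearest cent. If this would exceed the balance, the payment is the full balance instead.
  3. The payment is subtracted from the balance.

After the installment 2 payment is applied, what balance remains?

$2,311.84

Installment 1: $6,692.44 +$120.46 interest = $6,812.90; pay $2,270.97 → $4,541.93
Installment 2: $4,541.93 +$81.75 interest = $4,623.68; pay $2,311.84 → $2,311.84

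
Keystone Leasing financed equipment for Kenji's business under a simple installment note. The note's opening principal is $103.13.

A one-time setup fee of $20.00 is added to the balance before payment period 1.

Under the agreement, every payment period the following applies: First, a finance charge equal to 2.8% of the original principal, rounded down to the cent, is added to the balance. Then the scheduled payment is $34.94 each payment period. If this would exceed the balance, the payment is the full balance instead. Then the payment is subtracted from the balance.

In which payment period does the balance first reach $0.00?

Payment period 1: opening $123.13; interest $2.88 → $126.01; payment $34.94; balance $91.07
Payment period 2: opening $91.07; interest $2.88 → $93.95; payment $34.94; balance $59.01
Payment period 3: opening $59.01; interest $2.88 → $61.89; payment $34.94; balance $26.95
Payment period 4: opening $26.95; interest $2.88 → $29.83; payment $29.83; balance $0.00
Balance reaches $0.00 in payment period 4.

4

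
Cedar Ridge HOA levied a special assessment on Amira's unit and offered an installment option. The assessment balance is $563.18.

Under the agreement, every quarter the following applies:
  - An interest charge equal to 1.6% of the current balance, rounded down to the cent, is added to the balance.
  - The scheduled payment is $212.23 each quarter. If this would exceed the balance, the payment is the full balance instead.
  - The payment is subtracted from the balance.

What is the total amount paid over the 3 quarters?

$580.39

Quarter 1: $563.18 +$9.01 interest = $572.19; pay $212.23 → $359.96
Quarter 2: $359.96 +$5.75 interest = $365.71; pay $212.23 → $153.48
Quarter 3: $153.48 +$2.45 interest = $155.93; pay $155.93 → $0.00
Total paid: $580.39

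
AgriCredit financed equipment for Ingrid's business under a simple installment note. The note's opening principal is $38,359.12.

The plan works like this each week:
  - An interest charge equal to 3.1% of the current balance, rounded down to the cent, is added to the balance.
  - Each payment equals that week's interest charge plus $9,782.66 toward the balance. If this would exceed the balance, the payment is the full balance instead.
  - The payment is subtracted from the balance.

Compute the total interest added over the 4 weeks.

Week 1: opening $38,359.12; interest $1,189.13 → $39,548.25; payment $10,971.79; balance $28,576.46
Week 2: opening $28,576.46; interest $885.87 → $29,462.33; payment $10,668.53; balance $18,793.80
Week 3: opening $18,793.80; interest $582.60 → $19,376.40; payment $10,365.26; balance $9,011.14
Week 4: opening $9,011.14; interest $279.34 → $9,290.48; payment $9,290.48; balance $0.00
Total interest: $1,189.13 + $885.87 + $582.60 + $279.34 = $2,936.94

$2,936.94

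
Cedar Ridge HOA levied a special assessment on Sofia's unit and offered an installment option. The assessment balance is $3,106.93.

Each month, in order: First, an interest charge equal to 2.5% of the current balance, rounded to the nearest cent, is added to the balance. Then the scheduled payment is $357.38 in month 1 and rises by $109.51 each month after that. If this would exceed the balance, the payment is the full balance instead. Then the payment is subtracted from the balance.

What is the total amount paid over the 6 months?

$3,408.72

Month 1: opening $3,106.93; interest $77.67 → $3,184.60; payment $357.38; balance $2,827.22
Month 2: opening $2,827.22; interest $70.68 → $2,897.90; payment $466.89; balance $2,431.01
Month 3: opening $2,431.01; interest $60.78 → $2,491.79; payment $576.40; balance $1,915.39
Month 4: opening $1,915.39; interest $47.88 → $1,963.27; payment $685.91; balance $1,277.36
Month 5: opening $1,277.36; interest $31.93 → $1,309.29; payment $795.42; balance $513.87
Month 6: opening $513.87; interest $12.85 → $526.72; payment $526.72; balance $0.00
Total paid: $3,408.72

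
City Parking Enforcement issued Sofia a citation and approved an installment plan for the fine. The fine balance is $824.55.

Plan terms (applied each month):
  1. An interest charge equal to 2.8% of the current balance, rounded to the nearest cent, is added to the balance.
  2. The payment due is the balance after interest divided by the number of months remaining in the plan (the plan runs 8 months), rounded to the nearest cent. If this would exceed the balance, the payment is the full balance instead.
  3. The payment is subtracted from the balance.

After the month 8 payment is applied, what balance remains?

Month 1: opening $824.55; interest $23.09 → $847.64; payment $105.96; balance $741.68
Month 2: opening $741.68; interest $20.77 → $762.45; payment $108.92; balance $653.53
Month 3: opening $653.53; interest $18.30 → $671.83; payment $111.97; balance $559.86
Month 4: opening $559.86; interest $15.68 → $575.54; payment $115.11; balance $460.43
Month 5: opening $460.43; interest $12.89 → $473.32; payment $118.33; balance $354.99
Month 6: opening $354.99; interest $9.94 → $364.93; payment $121.64; balance $243.29
Month 7: opening $243.29; interest $6.81 → $250.10; payment $125.05; balance $125.05
Month 8: opening $125.05; interest $3.50 → $128.55; payment $128.55; balance $0.00

$0.00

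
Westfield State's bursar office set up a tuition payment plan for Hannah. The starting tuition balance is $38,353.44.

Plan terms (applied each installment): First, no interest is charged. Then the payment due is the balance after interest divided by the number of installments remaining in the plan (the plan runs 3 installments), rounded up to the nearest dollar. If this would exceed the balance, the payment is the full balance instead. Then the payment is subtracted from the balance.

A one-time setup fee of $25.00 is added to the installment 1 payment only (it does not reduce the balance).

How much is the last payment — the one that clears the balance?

$12,783.44

Installment 1: $38,353.44 − $12,785.00 (+ $25.00 fee) → $25,568.44
Installment 2: $25,568.44 − $12,785.00 → $12,783.44
Installment 3: $12,783.44 − $12,783.44 → $0.00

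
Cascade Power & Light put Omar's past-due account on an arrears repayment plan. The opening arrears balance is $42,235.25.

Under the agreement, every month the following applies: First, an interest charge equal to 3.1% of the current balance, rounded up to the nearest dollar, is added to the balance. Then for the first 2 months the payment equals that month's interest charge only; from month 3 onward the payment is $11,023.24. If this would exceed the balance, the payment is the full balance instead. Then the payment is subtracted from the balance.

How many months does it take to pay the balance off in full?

7

Month 1: $42,235.25 +$1,310.00 interest = $43,545.25; pay $1,310.00 → $42,235.25
Month 2: $42,235.25 +$1,310.00 interest = $43,545.25; pay $1,310.00 → $42,235.25
Month 3: $42,235.25 +$1,310.00 interest = $43,545.25; pay $11,023.24 → $32,522.01
Month 4: $32,522.01 +$1,009.00 interest = $33,531.01; pay $11,023.24 → $22,507.77
Month 5: $22,507.77 +$698.00 interest = $23,205.77; pay $11,023.24 → $12,182.53
Month 6: $12,182.53 +$378.00 interest = $12,560.53; pay $11,023.24 → $1,537.29
Month 7: $1,537.29 +$48.00 interest = $1,585.29; pay $1,585.29 → $0.00
Balance reaches $0.00 in month 7.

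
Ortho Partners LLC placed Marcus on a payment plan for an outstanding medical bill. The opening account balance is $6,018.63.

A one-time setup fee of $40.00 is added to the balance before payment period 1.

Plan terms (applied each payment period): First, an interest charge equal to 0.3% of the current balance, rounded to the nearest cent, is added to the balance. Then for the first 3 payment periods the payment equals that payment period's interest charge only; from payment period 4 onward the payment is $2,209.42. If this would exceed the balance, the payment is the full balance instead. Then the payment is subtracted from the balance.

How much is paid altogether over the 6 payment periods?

$6,147.96

# | Opening | Interest | Payment | End bal
1 | $6,058.63 | $18.18 | $18.18 | $6,058.63
2 | $6,058.63 | $18.18 | $18.18 | $6,058.63
3 | $6,058.63 | $18.18 | $18.18 | $6,058.63
4 | $6,058.63 | $18.18 | $2,209.42 | $3,867.39
5 | $3,867.39 | $11.60 | $2,209.42 | $1,669.57
6 | $1,669.57 | $5.01 | $1,674.58 | $0.00
Total paid: $6,147.96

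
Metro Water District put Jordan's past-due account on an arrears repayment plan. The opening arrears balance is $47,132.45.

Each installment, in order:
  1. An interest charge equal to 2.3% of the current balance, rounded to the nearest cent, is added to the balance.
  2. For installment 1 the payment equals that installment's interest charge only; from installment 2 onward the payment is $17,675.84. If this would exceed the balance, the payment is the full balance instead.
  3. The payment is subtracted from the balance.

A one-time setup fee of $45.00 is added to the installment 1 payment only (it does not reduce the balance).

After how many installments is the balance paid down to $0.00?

4

# | Opening | Interest | Payment | Fee | End bal
1 | $47,132.45 | $1,084.05 | $1,084.05 | $45.00 | $47,132.45
2 | $47,132.45 | $1,084.05 | $17,675.84 | — | $30,540.66
3 | $30,540.66 | $702.44 | $17,675.84 | — | $13,567.26
4 | $13,567.26 | $312.05 | $13,879.31 | — | $0.00
Balance reaches $0.00 in installment 4.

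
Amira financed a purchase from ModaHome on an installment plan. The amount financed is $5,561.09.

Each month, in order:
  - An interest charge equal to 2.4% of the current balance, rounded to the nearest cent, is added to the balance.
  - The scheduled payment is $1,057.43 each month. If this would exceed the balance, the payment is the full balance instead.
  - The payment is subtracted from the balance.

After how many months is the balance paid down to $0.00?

Month 1: $5,561.09 +$133.47 interest = $5,694.56; pay $1,057.43 → $4,637.13
Month 2: $4,637.13 +$111.29 interest = $4,748.42; pay $1,057.43 → $3,690.99
Month 3: $3,690.99 +$88.58 interest = $3,779.57; pay $1,057.43 → $2,722.14
Month 4: $2,722.14 +$65.33 interest = $2,787.47; pay $1,057.43 → $1,730.04
Month 5: $1,730.04 +$41.52 interest = $1,771.56; pay $1,057.43 → $714.13
Month 6: $714.13 +$17.14 interest = $731.27; pay $731.27 → $0.00
Balance reaches $0.00 in month 6.

6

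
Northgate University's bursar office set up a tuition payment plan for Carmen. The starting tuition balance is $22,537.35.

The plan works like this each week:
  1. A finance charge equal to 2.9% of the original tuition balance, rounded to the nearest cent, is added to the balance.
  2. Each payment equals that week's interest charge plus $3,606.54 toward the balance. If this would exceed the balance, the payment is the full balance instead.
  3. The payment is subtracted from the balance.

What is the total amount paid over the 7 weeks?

$27,112.41

# | Opening | Interest | Payment | End bal
1 | $22,537.35 | $653.58 | $4,260.12 | $18,930.81
2 | $18,930.81 | $653.58 | $4,260.12 | $15,324.27
3 | $15,324.27 | $653.58 | $4,260.12 | $11,717.73
4 | $11,717.73 | $653.58 | $4,260.12 | $8,111.19
5 | $8,111.19 | $653.58 | $4,260.12 | $4,504.65
6 | $4,504.65 | $653.58 | $4,260.12 | $898.11
7 | $898.11 | $653.58 | $1,551.69 | $0.00
Total paid: $27,112.41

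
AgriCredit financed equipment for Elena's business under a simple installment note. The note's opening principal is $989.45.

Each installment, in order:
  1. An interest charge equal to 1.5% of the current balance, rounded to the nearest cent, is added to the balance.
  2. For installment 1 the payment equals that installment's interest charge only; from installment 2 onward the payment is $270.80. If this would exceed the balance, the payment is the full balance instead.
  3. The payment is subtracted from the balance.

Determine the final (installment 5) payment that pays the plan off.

$213.15

Installment 1: opening $989.45; interest $14.84 → $1,004.29; payment $14.84; balance $989.45
Installment 2: opening $989.45; interest $14.84 → $1,004.29; payment $270.80; balance $733.49
Installment 3: opening $733.49; interest $11.00 → $744.49; payment $270.80; balance $473.69
Installment 4: opening $473.69; interest $7.11 → $480.80; payment $270.80; balance $210.00
Installment 5: opening $210.00; interest $3.15 → $213.15; payment $213.15; balance $0.00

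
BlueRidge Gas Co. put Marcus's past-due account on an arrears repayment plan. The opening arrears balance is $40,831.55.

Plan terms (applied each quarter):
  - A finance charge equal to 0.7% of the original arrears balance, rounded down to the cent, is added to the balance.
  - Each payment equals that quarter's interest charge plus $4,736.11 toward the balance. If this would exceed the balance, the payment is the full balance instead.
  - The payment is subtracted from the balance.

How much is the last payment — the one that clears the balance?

$3,228.49

# | Opening | Interest | Payment | End bal
1 | $40,831.55 | $285.82 | $5,021.93 | $36,095.44
2 | $36,095.44 | $285.82 | $5,021.93 | $31,359.33
3 | $31,359.33 | $285.82 | $5,021.93 | $26,623.22
4 | $26,623.22 | $285.82 | $5,021.93 | $21,887.11
5 | $21,887.11 | $285.82 | $5,021.93 | $17,151.00
6 | $17,151.00 | $285.82 | $5,021.93 | $12,414.89
7 | $12,414.89 | $285.82 | $5,021.93 | $7,678.78
8 | $7,678.78 | $285.82 | $5,021.93 | $2,942.67
9 | $2,942.67 | $285.82 | $3,228.49 | $0.00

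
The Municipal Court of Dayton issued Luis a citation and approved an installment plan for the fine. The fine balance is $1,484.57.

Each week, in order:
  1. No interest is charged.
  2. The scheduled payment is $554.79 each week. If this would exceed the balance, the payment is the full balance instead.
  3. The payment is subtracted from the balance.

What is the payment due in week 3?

Week 1: opening $1,484.57; payment $554.79; balance $929.78
Week 2: opening $929.78; payment $554.79; balance $374.99
Week 3: opening $374.99; payment $374.99; balance $0.00

$374.99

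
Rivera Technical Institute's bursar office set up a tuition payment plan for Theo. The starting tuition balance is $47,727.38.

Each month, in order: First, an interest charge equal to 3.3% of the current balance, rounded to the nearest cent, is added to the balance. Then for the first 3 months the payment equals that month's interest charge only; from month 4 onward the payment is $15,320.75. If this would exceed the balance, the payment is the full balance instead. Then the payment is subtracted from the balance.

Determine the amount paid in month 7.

$5,283.10

Month 1: $47,727.38 +$1,575.00 interest = $49,302.38; pay $1,575.00 → $47,727.38
Month 2: $47,727.38 +$1,575.00 interest = $49,302.38; pay $1,575.00 → $47,727.38
Month 3: $47,727.38 +$1,575.00 interest = $49,302.38; pay $1,575.00 → $47,727.38
Month 4: $47,727.38 +$1,575.00 interest = $49,302.38; pay $15,320.75 → $33,981.63
Month 5: $33,981.63 +$1,121.39 interest = $35,103.02; pay $15,320.75 → $19,782.27
Month 6: $19,782.27 +$652.81 interest = $20,435.08; pay $15,320.75 → $5,114.33
Month 7: $5,114.33 +$168.77 interest = $5,283.10; pay $5,283.10 → $0.00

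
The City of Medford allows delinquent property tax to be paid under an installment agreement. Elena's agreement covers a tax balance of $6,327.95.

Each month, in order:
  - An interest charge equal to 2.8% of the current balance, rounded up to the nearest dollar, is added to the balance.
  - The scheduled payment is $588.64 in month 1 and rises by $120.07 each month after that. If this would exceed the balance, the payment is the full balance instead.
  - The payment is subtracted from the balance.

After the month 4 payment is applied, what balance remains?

$3,879.97

# | Opening | Interest | Payment | End bal
1 | $6,327.95 | $178.00 | $588.64 | $5,917.31
2 | $5,917.31 | $166.00 | $708.71 | $5,374.60
3 | $5,374.60 | $151.00 | $828.78 | $4,696.82
4 | $4,696.82 | $132.00 | $948.85 | $3,879.97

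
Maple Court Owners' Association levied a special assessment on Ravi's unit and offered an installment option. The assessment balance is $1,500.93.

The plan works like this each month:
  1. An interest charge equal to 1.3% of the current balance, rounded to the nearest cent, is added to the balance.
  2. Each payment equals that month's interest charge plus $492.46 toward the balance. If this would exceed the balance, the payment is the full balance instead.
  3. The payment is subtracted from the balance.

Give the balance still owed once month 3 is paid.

Month 1: opening $1,500.93; interest $19.51 → $1,520.44; payment $511.97; balance $1,008.47
Month 2: opening $1,008.47; interest $13.11 → $1,021.58; payment $505.57; balance $516.01
Month 3: opening $516.01; interest $6.71 → $522.72; payment $499.17; balance $23.55

$23.55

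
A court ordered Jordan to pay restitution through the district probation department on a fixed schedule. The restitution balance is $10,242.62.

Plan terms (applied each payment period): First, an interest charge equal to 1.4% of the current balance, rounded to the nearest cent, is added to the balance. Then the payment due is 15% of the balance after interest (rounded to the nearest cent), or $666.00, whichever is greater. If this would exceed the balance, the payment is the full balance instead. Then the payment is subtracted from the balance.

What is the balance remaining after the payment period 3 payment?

$6,558.16

Payment period 1: opening $10,242.62; interest $143.40 → $10,386.02; payment $1,557.90; balance $8,828.12
Payment period 2: opening $8,828.12; interest $123.59 → $8,951.71; payment $1,342.76; balance $7,608.95
Payment period 3: opening $7,608.95; interest $106.53 → $7,715.48; payment $1,157.32; balance $6,558.16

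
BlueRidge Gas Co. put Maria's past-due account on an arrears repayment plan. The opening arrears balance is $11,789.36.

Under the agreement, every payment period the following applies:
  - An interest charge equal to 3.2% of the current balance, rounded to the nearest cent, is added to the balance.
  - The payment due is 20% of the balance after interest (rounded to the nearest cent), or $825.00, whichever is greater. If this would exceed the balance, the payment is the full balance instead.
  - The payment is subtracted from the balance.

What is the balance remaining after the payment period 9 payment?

$1,548.39

Payment period 1: $11,789.36 +$377.26 interest = $12,166.62; pay $2,433.32 → $9,733.30
Payment period 2: $9,733.30 +$311.47 interest = $10,044.77; pay $2,008.95 → $8,035.82
Payment period 3: $8,035.82 +$257.15 interest = $8,292.97; pay $1,658.59 → $6,634.38
Payment period 4: $6,634.38 +$212.30 interest = $6,846.68; pay $1,369.34 → $5,477.34
Payment period 5: $5,477.34 +$175.27 interest = $5,652.61; pay $1,130.52 → $4,522.09
Payment period 6: $4,522.09 +$144.71 interest = $4,666.80; pay $933.36 → $3,733.44
Payment period 7: $3,733.44 +$119.47 interest = $3,852.91; pay $825.00 → $3,027.91
Payment period 8: $3,027.91 +$96.89 interest = $3,124.80; pay $825.00 → $2,299.80
Payment period 9: $2,299.80 +$73.59 interest = $2,373.39; pay $825.00 → $1,548.39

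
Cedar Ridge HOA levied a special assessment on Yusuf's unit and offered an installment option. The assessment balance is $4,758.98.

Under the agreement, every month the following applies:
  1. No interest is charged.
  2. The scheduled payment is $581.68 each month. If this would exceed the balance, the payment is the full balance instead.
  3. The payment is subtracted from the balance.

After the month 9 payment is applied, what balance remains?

Month 1: opening $4,758.98; payment $581.68; balance $4,177.30
Month 2: opening $4,177.30; payment $581.68; balance $3,595.62
Month 3: opening $3,595.62; payment $581.68; balance $3,013.94
Month 4: opening $3,013.94; payment $581.68; balance $2,432.26
Month 5: opening $2,432.26; payment $581.68; balance $1,850.58
Month 6: opening $1,850.58; payment $581.68; balance $1,268.90
Month 7: opening $1,268.90; payment $581.68; balance $687.22
Month 8: opening $687.22; payment $581.68; balance $105.54
Month 9: opening $105.54; payment $105.54; balance $0.00

$0.00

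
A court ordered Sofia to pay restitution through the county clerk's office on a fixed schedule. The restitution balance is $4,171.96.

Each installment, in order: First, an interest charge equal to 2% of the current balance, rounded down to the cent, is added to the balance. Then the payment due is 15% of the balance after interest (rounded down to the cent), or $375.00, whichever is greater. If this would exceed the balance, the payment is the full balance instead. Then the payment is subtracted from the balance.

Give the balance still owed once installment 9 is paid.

$651.12

# | Opening | Interest | Payment | End bal
1 | $4,171.96 | $83.43 | $638.30 | $3,617.09
2 | $3,617.09 | $72.34 | $553.41 | $3,136.02
3 | $3,136.02 | $62.72 | $479.81 | $2,718.93
4 | $2,718.93 | $54.37 | $415.99 | $2,357.31
5 | $2,357.31 | $47.14 | $375.00 | $2,029.45
6 | $2,029.45 | $40.58 | $375.00 | $1,695.03
7 | $1,695.03 | $33.90 | $375.00 | $1,353.93
8 | $1,353.93 | $27.07 | $375.00 | $1,006.00
9 | $1,006.00 | $20.12 | $375.00 | $651.12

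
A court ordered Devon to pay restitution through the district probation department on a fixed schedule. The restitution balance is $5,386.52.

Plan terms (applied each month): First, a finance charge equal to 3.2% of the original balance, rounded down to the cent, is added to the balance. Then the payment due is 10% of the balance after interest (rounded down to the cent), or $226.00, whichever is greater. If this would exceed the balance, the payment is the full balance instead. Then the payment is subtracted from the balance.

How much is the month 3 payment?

$483.01

Month 1: opening $5,386.52; interest $172.36 → $5,558.88; payment $555.88; balance $5,003.00
Month 2: opening $5,003.00; interest $172.36 → $5,175.36; payment $517.53; balance $4,657.83
Month 3: opening $4,657.83; interest $172.36 → $4,830.19; payment $483.01; balance $4,347.18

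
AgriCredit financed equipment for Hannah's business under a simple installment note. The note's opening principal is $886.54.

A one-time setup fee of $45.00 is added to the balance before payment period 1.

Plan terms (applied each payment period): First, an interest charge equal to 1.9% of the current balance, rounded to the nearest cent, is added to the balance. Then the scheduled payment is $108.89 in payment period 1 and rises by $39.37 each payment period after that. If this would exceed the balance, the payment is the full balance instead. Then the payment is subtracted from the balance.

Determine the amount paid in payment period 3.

$187.63

Payment period 1: opening $931.54; interest $17.70 → $949.24; payment $108.89; balance $840.35
Payment period 2: opening $840.35; interest $15.97 → $856.32; payment $148.26; balance $708.06
Payment period 3: opening $708.06; interest $13.45 → $721.51; payment $187.63; balance $533.88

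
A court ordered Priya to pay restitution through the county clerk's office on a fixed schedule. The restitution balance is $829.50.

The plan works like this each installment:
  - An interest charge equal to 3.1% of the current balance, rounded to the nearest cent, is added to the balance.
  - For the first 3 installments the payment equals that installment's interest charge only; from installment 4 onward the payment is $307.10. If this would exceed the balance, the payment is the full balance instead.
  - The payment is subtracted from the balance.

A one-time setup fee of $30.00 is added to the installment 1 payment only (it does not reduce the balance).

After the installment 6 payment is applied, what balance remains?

# | Opening | Interest | Payment | Fee | End bal
1 | $829.50 | $25.71 | $25.71 | $30.00 | $829.50
2 | $829.50 | $25.71 | $25.71 | — | $829.50
3 | $829.50 | $25.71 | $25.71 | — | $829.50
4 | $829.50 | $25.71 | $307.10 | — | $548.11
5 | $548.11 | $16.99 | $307.10 | — | $258.00
6 | $258.00 | $8.00 | $266.00 | — | $0.00

$0.00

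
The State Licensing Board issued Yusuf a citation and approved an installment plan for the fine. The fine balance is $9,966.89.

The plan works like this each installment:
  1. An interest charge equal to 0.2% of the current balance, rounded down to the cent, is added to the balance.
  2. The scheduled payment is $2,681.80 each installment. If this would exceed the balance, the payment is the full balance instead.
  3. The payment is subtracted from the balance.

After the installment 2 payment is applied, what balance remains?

$4,637.83

Installment 1: $9,966.89 +$19.93 interest = $9,986.82; pay $2,681.80 → $7,305.02
Installment 2: $7,305.02 +$14.61 interest = $7,319.63; pay $2,681.80 → $4,637.83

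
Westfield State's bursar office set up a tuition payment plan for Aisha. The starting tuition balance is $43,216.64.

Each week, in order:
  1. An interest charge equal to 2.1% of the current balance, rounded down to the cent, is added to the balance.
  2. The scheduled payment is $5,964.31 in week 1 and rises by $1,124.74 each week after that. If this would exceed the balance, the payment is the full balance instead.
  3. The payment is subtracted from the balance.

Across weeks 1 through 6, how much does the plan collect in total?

$46,543.82

Week 1: opening $43,216.64; interest $907.54 → $44,124.18; payment $5,964.31; balance $38,159.87
Week 2: opening $38,159.87; interest $801.35 → $38,961.22; payment $7,089.05; balance $31,872.17
Week 3: opening $31,872.17; interest $669.31 → $32,541.48; payment $8,213.79; balance $24,327.69
Week 4: opening $24,327.69; interest $510.88 → $24,838.57; payment $9,338.53; balance $15,500.04
Week 5: opening $15,500.04; interest $325.50 → $15,825.54; payment $10,463.27; balance $5,362.27
Week 6: opening $5,362.27; interest $112.60 → $5,474.87; payment $5,474.87; balance $0.00
Total paid: $46,543.82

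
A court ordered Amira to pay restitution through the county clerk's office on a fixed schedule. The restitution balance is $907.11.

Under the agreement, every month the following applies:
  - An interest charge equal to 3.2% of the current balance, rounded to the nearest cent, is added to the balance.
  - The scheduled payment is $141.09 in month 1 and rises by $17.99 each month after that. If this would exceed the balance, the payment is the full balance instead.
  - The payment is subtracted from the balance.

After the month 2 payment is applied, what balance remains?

$661.41

# | Opening | Interest | Payment | End bal
1 | $907.11 | $29.03 | $141.09 | $795.05
2 | $795.05 | $25.44 | $159.08 | $661.41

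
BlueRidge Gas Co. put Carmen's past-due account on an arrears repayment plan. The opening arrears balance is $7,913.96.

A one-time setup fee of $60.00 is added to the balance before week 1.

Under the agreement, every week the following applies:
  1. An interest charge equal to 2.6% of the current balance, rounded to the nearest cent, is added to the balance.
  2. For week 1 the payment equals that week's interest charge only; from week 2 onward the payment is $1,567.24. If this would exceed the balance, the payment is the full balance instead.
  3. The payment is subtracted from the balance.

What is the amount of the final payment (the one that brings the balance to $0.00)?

Week 1: $7,973.96 +$207.32 interest = $8,181.28; pay $207.32 → $7,973.96
Week 2: $7,973.96 +$207.32 interest = $8,181.28; pay $1,567.24 → $6,614.04
Week 3: $6,614.04 +$171.97 interest = $6,786.01; pay $1,567.24 → $5,218.77
Week 4: $5,218.77 +$135.69 interest = $5,354.46; pay $1,567.24 → $3,787.22
Week 5: $3,787.22 +$98.47 interest = $3,885.69; pay $1,567.24 → $2,318.45
Week 6: $2,318.45 +$60.28 interest = $2,378.73; pay $1,567.24 → $811.49
Week 7: $811.49 +$21.10 interest = $832.59; pay $832.59 → $0.00

$832.59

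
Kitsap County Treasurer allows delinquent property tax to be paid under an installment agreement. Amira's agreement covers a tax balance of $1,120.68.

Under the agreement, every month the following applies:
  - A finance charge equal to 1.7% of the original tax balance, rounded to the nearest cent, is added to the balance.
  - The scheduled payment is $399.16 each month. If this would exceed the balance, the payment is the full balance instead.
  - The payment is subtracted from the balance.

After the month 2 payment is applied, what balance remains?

$360.46

Month 1: opening $1,120.68; interest $19.05 → $1,139.73; payment $399.16; balance $740.57
Month 2: opening $740.57; interest $19.05 → $759.62; payment $399.16; balance $360.46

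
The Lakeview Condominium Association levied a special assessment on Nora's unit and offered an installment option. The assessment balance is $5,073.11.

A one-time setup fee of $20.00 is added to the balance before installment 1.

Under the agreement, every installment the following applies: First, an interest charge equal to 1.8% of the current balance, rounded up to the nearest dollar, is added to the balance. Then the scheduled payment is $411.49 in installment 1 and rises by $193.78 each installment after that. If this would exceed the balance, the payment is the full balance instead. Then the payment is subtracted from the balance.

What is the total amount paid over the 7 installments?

$5,488.11

Installment 1: $5,093.11 +$92.00 interest = $5,185.11; pay $411.49 → $4,773.62
Installment 2: $4,773.62 +$86.00 interest = $4,859.62; pay $605.27 → $4,254.35
Installment 3: $4,254.35 +$77.00 interest = $4,331.35; pay $799.05 → $3,532.30
Installment 4: $3,532.30 +$64.00 interest = $3,596.30; pay $992.83 → $2,603.47
Installment 5: $2,603.47 +$47.00 interest = $2,650.47; pay $1,186.61 → $1,463.86
Installment 6: $1,463.86 +$27.00 interest = $1,490.86; pay $1,380.39 → $110.47
Installment 7: $110.47 +$2.00 interest = $112.47; pay $112.47 → $0.00
Total paid: $5,488.11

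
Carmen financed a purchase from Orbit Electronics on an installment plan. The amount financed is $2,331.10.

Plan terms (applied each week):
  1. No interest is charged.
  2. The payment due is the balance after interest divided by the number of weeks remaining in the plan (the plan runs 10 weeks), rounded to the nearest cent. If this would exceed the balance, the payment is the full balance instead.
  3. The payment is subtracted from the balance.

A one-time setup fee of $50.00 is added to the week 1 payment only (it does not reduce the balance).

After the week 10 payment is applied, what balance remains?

# | Opening | Payment | Fee | End bal
1 | $2,331.10 | $233.11 | $50.00 | $2,097.99
2 | $2,097.99 | $233.11 | — | $1,864.88
3 | $1,864.88 | $233.11 | — | $1,631.77
4 | $1,631.77 | $233.11 | — | $1,398.66
5 | $1,398.66 | $233.11 | — | $1,165.55
6 | $1,165.55 | $233.11 | — | $932.44
7 | $932.44 | $233.11 | — | $699.33
8 | $699.33 | $233.11 | — | $466.22
9 | $466.22 | $233.11 | — | $233.11
10 | $233.11 | $233.11 | — | $0.00

$0.00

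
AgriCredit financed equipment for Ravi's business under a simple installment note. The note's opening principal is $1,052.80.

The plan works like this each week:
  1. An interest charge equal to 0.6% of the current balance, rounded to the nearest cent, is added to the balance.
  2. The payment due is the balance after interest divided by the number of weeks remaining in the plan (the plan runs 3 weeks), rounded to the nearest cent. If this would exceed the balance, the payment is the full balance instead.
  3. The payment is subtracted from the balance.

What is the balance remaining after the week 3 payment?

Week 1: $1,052.80 +$6.32 interest = $1,059.12; pay $353.04 → $706.08
Week 2: $706.08 +$4.24 interest = $710.32; pay $355.16 → $355.16
Week 3: $355.16 +$2.13 interest = $357.29; pay $357.29 → $0.00

$0.00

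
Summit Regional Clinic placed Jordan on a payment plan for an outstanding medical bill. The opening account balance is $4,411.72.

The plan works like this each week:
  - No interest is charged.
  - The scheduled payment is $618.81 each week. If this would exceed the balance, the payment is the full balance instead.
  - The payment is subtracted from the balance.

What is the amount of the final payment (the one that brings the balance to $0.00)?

$80.05

Week 1: opening $4,411.72; payment $618.81; balance $3,792.91
Week 2: opening $3,792.91; payment $618.81; balance $3,174.10
Week 3: opening $3,174.10; payment $618.81; balance $2,555.29
Week 4: opening $2,555.29; payment $618.81; balance $1,936.48
Week 5: opening $1,936.48; payment $618.81; balance $1,317.67
Week 6: opening $1,317.67; payment $618.81; balance $698.86
Week 7: opening $698.86; payment $618.81; balance $80.05
Week 8: opening $80.05; payment $80.05; balance $0.00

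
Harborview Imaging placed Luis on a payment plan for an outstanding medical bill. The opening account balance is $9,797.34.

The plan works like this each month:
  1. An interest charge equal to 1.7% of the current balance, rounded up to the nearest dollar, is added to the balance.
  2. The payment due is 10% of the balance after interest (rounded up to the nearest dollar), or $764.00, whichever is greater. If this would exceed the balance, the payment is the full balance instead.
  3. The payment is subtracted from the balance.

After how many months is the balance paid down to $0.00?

14

Month 1: $9,797.34 +$167.00 interest = $9,964.34; pay $997.00 → $8,967.34
Month 2: $8,967.34 +$153.00 interest = $9,120.34; pay $913.00 → $8,207.34
Month 3: $8,207.34 +$140.00 interest = $8,347.34; pay $835.00 → $7,512.34
Month 4: $7,512.34 +$128.00 interest = $7,640.34; pay $765.00 → $6,875.34
Month 5: $6,875.34 +$117.00 interest = $6,992.34; pay $764.00 → $6,228.34
Month 6: $6,228.34 +$106.00 interest = $6,334.34; pay $764.00 → $5,570.34
Month 7: $5,570.34 +$95.00 interest = $5,665.34; pay $764.00 → $4,901.34
Month 8: $4,901.34 +$84.00 interest = $4,985.34; pay $764.00 → $4,221.34
Month 9: $4,221.34 +$72.00 interest = $4,293.34; pay $764.00 → $3,529.34
Month 10: $3,529.34 +$60.00 interest = $3,589.34; pay $764.00 → $2,825.34
Month 11: $2,825.34 +$49.00 interest = $2,874.34; pay $764.00 → $2,110.34
Month 12: $2,110.34 +$36.00 interest = $2,146.34; pay $764.00 → $1,382.34
Month 13: $1,382.34 +$24.00 interest = $1,406.34; pay $764.00 → $642.34
Month 14: $642.34 +$11.00 interest = $653.34; pay $653.34 → $0.00
Balance reaches $0.00 in month 14.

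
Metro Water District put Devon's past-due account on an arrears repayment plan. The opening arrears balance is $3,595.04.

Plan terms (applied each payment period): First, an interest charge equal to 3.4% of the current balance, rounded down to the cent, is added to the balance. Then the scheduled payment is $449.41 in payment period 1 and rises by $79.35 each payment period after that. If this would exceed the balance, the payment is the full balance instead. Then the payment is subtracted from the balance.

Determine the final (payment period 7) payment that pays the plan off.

$218.90

Payment period 1: $3,595.04 +$122.23 interest = $3,717.27; pay $449.41 → $3,267.86
Payment period 2: $3,267.86 +$111.10 interest = $3,378.96; pay $528.76 → $2,850.20
Payment period 3: $2,850.20 +$96.90 interest = $2,947.10; pay $608.11 → $2,338.99
Payment period 4: $2,338.99 +$79.52 interest = $2,418.51; pay $687.46 → $1,731.05
Payment period 5: $1,731.05 +$58.85 interest = $1,789.90; pay $766.81 → $1,023.09
Payment period 6: $1,023.09 +$34.78 interest = $1,057.87; pay $846.16 → $211.71
Payment period 7: $211.71 +$7.19 interest = $218.90; pay $218.90 → $0.00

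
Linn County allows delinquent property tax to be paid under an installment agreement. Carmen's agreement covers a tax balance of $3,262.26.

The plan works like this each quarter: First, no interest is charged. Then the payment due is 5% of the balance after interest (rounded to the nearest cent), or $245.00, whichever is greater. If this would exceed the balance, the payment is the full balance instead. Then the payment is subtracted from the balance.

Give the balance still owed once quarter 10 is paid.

Quarter 1: $3,262.26 − $245.00 → $3,017.26
Quarter 2: $3,017.26 − $245.00 → $2,772.26
Quarter 3: $2,772.26 − $245.00 → $2,527.26
Quarter 4: $2,527.26 − $245.00 → $2,282.26
Quarter 5: $2,282.26 − $245.00 → $2,037.26
Quarter 6: $2,037.26 − $245.00 → $1,792.26
Quarter 7: $1,792.26 − $245.00 → $1,547.26
Quarter 8: $1,547.26 − $245.00 → $1,302.26
Quarter 9: $1,302.26 − $245.00 → $1,057.26
Quarter 10: $1,057.26 − $245.00 → $812.26

$812.26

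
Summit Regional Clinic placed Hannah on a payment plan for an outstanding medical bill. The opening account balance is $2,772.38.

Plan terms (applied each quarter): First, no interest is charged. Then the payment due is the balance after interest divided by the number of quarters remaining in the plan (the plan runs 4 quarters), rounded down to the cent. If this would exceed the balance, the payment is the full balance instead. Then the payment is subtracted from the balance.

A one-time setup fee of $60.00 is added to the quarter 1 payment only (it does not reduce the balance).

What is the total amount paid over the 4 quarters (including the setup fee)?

# | Opening | Payment | Fee | End bal
1 | $2,772.38 | $693.09 | $60.00 | $2,079.29
2 | $2,079.29 | $693.09 | — | $1,386.20
3 | $1,386.20 | $693.10 | — | $693.10
4 | $693.10 | $693.10 | — | $0.00
Total paid: $2,832.38

$2,832.38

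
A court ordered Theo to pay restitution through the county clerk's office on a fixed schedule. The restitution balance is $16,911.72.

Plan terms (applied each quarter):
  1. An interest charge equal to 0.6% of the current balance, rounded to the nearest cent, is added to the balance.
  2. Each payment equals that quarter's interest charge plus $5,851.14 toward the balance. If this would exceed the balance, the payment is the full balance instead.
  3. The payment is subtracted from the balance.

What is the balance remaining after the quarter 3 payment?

$0.00

# | Opening | Interest | Payment | End bal
1 | $16,911.72 | $101.47 | $5,952.61 | $11,060.58
2 | $11,060.58 | $66.36 | $5,917.50 | $5,209.44
3 | $5,209.44 | $31.26 | $5,240.70 | $0.00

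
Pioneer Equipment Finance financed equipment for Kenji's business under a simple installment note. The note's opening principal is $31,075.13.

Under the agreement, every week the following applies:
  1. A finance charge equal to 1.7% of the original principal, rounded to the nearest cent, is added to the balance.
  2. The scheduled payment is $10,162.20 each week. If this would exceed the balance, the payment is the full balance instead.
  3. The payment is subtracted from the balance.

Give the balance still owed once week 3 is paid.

# | Opening | Interest | Payment | End bal
1 | $31,075.13 | $528.28 | $10,162.20 | $21,441.21
2 | $21,441.21 | $528.28 | $10,162.20 | $11,807.29
3 | $11,807.29 | $528.28 | $10,162.20 | $2,173.37

$2,173.37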